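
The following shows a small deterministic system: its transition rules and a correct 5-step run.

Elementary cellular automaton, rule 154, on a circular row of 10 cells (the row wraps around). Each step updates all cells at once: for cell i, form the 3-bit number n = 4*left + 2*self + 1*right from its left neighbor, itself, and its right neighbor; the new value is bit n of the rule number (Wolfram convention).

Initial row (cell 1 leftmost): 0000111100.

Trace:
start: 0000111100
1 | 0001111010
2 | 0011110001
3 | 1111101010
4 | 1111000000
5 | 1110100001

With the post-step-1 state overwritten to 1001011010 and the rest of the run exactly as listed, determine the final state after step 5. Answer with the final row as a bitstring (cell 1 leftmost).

state after step 1 := 1001011010
2 | 0110010000
3 | 1101101000
4 | 1001000101
5 | 0110101001

0110101001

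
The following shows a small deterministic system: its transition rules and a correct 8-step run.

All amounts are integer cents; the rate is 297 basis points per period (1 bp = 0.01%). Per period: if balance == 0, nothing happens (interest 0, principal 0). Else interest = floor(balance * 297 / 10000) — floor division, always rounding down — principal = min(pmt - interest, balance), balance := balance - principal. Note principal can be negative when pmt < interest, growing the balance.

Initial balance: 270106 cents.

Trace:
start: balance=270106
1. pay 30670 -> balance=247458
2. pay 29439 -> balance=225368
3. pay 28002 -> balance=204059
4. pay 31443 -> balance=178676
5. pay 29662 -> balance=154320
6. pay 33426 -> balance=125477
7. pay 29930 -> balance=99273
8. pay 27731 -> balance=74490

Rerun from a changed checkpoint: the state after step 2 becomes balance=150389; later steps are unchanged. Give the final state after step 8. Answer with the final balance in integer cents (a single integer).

0

state after step 2 := balance=150389
3. pay 28002 -> balance=126853
4. pay 31443 -> balance=99177
5. pay 29662 -> balance=72460
6. pay 33426 -> balance=41186
7. pay 29930 -> balance=12479
8. pay 27731 -> balance=0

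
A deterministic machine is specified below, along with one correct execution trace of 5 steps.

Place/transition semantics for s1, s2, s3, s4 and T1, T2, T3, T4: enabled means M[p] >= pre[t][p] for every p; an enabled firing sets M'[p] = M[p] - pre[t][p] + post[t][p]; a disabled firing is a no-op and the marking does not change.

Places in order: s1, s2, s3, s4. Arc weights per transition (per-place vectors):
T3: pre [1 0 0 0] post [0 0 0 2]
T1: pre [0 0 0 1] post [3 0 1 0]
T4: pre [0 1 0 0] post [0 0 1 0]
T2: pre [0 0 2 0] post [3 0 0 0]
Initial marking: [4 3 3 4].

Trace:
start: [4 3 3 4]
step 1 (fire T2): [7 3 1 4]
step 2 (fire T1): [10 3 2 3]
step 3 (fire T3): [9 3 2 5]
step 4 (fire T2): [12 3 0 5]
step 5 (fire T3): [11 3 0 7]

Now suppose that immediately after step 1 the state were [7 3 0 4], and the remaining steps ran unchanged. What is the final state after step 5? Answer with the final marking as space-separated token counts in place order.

state after step 1 := [7 3 0 4]
step 2 (fire T1): [10 3 1 3]
step 3 (fire T3): [9 3 1 5]
step 4 (fire T2): [9 3 1 5]
step 5 (fire T3): [8 3 1 7]

8 3 1 7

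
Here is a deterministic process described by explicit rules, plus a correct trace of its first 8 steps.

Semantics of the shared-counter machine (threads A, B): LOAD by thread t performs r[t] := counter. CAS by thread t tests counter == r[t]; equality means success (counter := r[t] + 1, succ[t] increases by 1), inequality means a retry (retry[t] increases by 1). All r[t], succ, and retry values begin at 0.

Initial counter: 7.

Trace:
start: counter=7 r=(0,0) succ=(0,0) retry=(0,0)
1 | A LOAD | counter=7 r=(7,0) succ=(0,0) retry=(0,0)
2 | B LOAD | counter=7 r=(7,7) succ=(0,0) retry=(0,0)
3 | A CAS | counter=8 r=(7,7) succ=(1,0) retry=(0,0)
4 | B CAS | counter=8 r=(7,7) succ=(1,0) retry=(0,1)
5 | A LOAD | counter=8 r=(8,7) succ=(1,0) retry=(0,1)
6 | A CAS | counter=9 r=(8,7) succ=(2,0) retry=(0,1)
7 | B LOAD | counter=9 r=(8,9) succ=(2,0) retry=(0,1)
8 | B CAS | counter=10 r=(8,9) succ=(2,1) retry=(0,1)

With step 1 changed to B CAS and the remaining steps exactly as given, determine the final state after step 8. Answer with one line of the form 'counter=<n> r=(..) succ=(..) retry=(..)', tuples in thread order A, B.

counter=10 r=(8,9) succ=(1,2) retry=(1,1)

(re-executing from step 1 with the substitution; state before step 1: counter=7 r=(0,0) succ=(0,0) retry=(0,0))
1 | B CAS | counter=7 r=(0,0) succ=(0,0) retry=(0,1)
2 | B LOAD | counter=7 r=(0,7) succ=(0,0) retry=(0,1)
3 | A CAS | counter=7 r=(0,7) succ=(0,0) retry=(1,1)
4 | B CAS | counter=8 r=(0,7) succ=(0,1) retry=(1,1)
5 | A LOAD | counter=8 r=(8,7) succ=(0,1) retry=(1,1)
6 | A CAS | counter=9 r=(8,7) succ=(1,1) retry=(1,1)
7 | B LOAD | counter=9 r=(8,9) succ=(1,1) retry=(1,1)
8 | B CAS | counter=10 r=(8,9) succ=(1,2) retry=(1,1)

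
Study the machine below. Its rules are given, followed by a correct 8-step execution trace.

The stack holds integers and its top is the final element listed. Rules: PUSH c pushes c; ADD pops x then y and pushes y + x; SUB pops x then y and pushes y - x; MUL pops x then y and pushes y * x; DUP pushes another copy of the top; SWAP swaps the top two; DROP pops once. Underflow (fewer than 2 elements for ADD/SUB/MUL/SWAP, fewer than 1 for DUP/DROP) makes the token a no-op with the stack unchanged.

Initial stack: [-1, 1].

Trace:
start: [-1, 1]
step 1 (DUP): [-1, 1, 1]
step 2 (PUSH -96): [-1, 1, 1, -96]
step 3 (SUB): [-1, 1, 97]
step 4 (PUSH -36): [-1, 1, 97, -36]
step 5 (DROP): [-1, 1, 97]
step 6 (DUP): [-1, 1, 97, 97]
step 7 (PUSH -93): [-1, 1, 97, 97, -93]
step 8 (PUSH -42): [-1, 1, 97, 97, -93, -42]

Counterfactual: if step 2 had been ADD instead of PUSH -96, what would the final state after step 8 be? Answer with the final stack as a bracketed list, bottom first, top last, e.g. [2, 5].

(re-executing from step 2 with the substitution; state before step 2: [-1, 1, 1])
step 2 (ADD): [-1, 2]
step 3 (SUB): [-3]
step 4 (PUSH -36): [-3, -36]
step 5 (DROP): [-3]
step 6 (DUP): [-3, -3]
step 7 (PUSH -93): [-3, -3, -93]
step 8 (PUSH -42): [-3, -3, -93, -42]

[-3, -3, -93, -42]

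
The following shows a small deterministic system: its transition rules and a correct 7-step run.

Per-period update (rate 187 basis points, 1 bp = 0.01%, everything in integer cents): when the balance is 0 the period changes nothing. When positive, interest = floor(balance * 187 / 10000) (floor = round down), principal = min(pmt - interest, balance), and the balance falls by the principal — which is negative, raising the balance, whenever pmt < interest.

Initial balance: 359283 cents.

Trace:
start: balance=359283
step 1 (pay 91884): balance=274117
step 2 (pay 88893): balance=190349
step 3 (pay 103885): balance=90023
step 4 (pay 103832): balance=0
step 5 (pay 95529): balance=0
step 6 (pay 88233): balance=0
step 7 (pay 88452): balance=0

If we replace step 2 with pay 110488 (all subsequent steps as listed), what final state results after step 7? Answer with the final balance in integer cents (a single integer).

(re-executing from step 2 with the substitution; state before step 2: balance=274117)
step 2 (pay 110488): balance=168754
step 3 (pay 103885): balance=68024
step 4 (pay 103832): balance=0
step 5 (pay 95529): balance=0
step 6 (pay 88233): balance=0
step 7 (pay 88452): balance=0

0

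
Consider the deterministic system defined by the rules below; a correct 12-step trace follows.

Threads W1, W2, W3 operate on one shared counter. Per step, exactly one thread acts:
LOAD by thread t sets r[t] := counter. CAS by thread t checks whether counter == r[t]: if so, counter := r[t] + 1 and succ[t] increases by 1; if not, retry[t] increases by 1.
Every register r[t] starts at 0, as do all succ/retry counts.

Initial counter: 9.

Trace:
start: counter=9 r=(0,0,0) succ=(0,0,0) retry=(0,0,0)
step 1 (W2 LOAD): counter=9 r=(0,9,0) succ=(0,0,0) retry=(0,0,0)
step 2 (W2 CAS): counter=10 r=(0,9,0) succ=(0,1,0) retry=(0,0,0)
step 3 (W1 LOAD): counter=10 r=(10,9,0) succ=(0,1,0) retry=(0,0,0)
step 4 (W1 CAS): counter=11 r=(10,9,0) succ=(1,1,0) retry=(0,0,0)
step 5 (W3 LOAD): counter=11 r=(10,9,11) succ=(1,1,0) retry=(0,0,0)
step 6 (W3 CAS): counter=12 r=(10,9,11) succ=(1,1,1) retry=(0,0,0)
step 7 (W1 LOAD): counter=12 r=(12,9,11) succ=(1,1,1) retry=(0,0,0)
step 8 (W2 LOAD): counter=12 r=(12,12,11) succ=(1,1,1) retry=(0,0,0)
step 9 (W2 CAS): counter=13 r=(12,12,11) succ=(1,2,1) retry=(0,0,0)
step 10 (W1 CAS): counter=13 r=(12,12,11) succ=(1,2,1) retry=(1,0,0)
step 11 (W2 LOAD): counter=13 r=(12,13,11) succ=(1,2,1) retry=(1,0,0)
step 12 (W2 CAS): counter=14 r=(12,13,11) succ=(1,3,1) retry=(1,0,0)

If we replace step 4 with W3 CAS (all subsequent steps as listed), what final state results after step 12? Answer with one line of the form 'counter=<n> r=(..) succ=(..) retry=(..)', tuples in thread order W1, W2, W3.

(re-executing from step 4 with the substitution; state before step 4: counter=10 r=(10,9,0) succ=(0,1,0) retry=(0,0,0))
step 4 (W3 CAS): counter=10 r=(10,9,0) succ=(0,1,0) retry=(0,0,1)
step 5 (W3 LOAD): counter=10 r=(10,9,10) succ=(0,1,0) retry=(0,0,1)
step 6 (W3 CAS): counter=11 r=(10,9,10) succ=(0,1,1) retry=(0,0,1)
step 7 (W1 LOAD): counter=11 r=(11,9,10) succ=(0,1,1) retry=(0,0,1)
step 8 (W2 LOAD): counter=11 r=(11,11,10) succ=(0,1,1) retry=(0,0,1)
step 9 (W2 CAS): counter=12 r=(11,11,10) succ=(0,2,1) retry=(0,0,1)
step 10 (W1 CAS): counter=12 r=(11,11,10) succ=(0,2,1) retry=(1,0,1)
step 11 (W2 LOAD): counter=12 r=(11,12,10) succ=(0,2,1) retry=(1,0,1)
step 12 (W2 CAS): counter=13 r=(11,12,10) succ=(0,3,1) retry=(1,0,1)

counter=13 r=(11,12,10) succ=(0,3,1) retry=(1,0,1)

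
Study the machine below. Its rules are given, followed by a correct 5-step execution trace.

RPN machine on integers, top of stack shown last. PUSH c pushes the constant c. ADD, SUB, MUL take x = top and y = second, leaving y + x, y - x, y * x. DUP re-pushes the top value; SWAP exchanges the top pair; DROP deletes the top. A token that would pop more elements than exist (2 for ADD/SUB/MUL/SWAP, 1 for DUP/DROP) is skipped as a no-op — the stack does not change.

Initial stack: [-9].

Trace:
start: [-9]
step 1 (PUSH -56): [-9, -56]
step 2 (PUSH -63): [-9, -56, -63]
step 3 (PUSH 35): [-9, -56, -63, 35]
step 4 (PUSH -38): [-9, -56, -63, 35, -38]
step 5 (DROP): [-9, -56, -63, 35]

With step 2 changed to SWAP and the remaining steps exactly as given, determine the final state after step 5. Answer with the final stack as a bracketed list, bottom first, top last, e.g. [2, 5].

(re-executing from step 2 with the substitution; state before step 2: [-9, -56])
step 2 (SWAP): [-56, -9]
step 3 (PUSH 35): [-56, -9, 35]
step 4 (PUSH -38): [-56, -9, 35, -38]
step 5 (DROP): [-56, -9, 35]

[-56, -9, 35]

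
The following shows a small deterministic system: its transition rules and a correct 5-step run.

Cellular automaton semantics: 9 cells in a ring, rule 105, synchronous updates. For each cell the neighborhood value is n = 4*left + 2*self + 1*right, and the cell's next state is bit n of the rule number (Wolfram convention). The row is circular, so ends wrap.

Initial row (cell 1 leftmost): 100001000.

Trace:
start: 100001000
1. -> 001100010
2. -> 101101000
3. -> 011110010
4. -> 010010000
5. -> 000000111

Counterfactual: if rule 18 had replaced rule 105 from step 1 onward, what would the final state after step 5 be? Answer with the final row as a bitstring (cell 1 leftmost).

(re-executing steps 1..5 under rule 18; state before step 1: 100001000)
1. -> 010010101
2. -> 001100000
3. -> 010010000
4. -> 101101000
5. -> 000000101

000000101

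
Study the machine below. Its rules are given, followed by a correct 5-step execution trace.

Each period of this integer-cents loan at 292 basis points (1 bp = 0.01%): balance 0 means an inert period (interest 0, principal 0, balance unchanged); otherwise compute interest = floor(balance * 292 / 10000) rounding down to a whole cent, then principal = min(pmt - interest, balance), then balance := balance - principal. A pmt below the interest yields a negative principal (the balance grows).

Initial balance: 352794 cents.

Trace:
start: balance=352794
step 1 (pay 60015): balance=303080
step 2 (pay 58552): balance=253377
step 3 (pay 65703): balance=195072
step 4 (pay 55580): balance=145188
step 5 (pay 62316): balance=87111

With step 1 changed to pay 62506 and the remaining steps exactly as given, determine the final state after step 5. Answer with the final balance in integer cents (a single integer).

84317

(re-executing from step 1 with the substitution; state before step 1: balance=352794)
step 1 (pay 62506): balance=300589
step 2 (pay 58552): balance=250814
step 3 (pay 65703): balance=192434
step 4 (pay 55580): balance=142473
step 5 (pay 62316): balance=84317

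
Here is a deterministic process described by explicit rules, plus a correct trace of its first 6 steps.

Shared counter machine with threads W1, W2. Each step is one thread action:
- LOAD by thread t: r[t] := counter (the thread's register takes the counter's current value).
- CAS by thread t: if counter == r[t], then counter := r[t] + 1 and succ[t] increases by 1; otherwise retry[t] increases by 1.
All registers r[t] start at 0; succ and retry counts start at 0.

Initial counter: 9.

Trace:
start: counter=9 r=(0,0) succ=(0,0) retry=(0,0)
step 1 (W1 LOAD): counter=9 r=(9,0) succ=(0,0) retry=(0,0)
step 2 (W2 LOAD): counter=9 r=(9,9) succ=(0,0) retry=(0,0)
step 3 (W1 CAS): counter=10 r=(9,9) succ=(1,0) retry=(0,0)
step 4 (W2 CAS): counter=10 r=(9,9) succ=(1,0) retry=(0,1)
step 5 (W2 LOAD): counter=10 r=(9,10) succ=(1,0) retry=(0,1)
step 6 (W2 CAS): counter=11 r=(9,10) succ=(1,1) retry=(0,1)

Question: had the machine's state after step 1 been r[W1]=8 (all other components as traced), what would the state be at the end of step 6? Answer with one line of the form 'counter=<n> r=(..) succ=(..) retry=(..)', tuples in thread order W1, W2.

counter=11 r=(8,10) succ=(0,2) retry=(1,0)

state after step 1 := counter=9 r=(8,0) succ=(0,0) retry=(0,0)
step 2 (W2 LOAD): counter=9 r=(8,9) succ=(0,0) retry=(0,0)
step 3 (W1 CAS): counter=9 r=(8,9) succ=(0,0) retry=(1,0)
step 4 (W2 CAS): counter=10 r=(8,9) succ=(0,1) retry=(1,0)
step 5 (W2 LOAD): counter=10 r=(8,10) succ=(0,1) retry=(1,0)
step 6 (W2 CAS): counter=11 r=(8,10) succ=(0,2) retry=(1,0)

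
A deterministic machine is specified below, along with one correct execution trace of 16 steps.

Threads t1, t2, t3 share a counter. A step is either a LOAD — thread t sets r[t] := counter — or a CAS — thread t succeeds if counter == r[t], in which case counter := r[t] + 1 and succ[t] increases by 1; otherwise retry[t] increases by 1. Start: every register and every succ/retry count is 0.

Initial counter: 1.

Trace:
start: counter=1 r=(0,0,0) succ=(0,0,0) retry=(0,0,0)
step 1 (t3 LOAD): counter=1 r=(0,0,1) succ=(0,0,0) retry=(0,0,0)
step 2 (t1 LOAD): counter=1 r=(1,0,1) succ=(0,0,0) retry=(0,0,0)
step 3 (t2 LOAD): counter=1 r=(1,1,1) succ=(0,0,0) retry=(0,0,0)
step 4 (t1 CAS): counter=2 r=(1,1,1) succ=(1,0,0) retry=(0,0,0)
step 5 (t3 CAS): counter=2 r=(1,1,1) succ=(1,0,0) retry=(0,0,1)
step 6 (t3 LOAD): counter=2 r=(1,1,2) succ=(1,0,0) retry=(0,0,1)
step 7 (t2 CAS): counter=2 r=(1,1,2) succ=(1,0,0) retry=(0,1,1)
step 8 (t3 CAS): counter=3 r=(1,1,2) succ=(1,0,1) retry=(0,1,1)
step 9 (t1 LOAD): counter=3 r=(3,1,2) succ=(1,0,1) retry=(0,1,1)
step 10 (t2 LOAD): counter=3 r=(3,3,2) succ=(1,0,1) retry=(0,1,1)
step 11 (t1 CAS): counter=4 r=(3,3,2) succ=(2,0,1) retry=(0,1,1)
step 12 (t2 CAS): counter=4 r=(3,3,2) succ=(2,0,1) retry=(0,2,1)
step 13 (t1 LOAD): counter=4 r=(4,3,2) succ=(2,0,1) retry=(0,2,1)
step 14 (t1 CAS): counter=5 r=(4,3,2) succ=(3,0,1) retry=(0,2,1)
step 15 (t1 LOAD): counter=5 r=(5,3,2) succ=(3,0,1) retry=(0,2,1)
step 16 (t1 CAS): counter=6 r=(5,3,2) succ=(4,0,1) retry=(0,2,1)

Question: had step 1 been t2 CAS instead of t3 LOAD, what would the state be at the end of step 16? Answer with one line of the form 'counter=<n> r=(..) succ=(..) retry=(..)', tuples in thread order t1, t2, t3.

(re-executing from step 1 with the substitution; state before step 1: counter=1 r=(0,0,0) succ=(0,0,0) retry=(0,0,0))
step 1 (t2 CAS): counter=1 r=(0,0,0) succ=(0,0,0) retry=(0,1,0)
step 2 (t1 LOAD): counter=1 r=(1,0,0) succ=(0,0,0) retry=(0,1,0)
step 3 (t2 LOAD): counter=1 r=(1,1,0) succ=(0,0,0) retry=(0,1,0)
step 4 (t1 CAS): counter=2 r=(1,1,0) succ=(1,0,0) retry=(0,1,0)
step 5 (t3 CAS): counter=2 r=(1,1,0) succ=(1,0,0) retry=(0,1,1)
step 6 (t3 LOAD): counter=2 r=(1,1,2) succ=(1,0,0) retry=(0,1,1)
step 7 (t2 CAS): counter=2 r=(1,1,2) succ=(1,0,0) retry=(0,2,1)
step 8 (t3 CAS): counter=3 r=(1,1,2) succ=(1,0,1) retry=(0,2,1)
step 9 (t1 LOAD): counter=3 r=(3,1,2) succ=(1,0,1) retry=(0,2,1)
step 10 (t2 LOAD): counter=3 r=(3,3,2) succ=(1,0,1) retry=(0,2,1)
step 11 (t1 CAS): counter=4 r=(3,3,2) succ=(2,0,1) retry=(0,2,1)
step 12 (t2 CAS): counter=4 r=(3,3,2) succ=(2,0,1) retry=(0,3,1)
step 13 (t1 LOAD): counter=4 r=(4,3,2) succ=(2,0,1) retry=(0,3,1)
step 14 (t1 CAS): counter=5 r=(4,3,2) succ=(3,0,1) retry=(0,3,1)
step 15 (t1 LOAD): counter=5 r=(5,3,2) succ=(3,0,1) retry=(0,3,1)
step 16 (t1 CAS): counter=6 r=(5,3,2) succ=(4,0,1) retry=(0,3,1)

counter=6 r=(5,3,2) succ=(4,0,1) retry=(0,3,1)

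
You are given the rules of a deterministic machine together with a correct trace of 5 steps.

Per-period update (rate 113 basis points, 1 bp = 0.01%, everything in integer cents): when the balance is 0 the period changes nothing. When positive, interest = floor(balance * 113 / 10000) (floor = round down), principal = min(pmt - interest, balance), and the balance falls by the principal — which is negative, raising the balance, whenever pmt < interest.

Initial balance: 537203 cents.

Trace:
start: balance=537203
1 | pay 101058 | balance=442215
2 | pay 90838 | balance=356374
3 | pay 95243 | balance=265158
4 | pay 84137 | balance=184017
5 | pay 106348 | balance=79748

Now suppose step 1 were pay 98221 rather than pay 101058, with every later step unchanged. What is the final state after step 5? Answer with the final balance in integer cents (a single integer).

82715

(re-executing from step 1 with the substitution; state before step 1: balance=537203)
1 | pay 98221 | balance=445052
2 | pay 90838 | balance=359243
3 | pay 95243 | balance=268059
4 | pay 84137 | balance=186951
5 | pay 106348 | balance=82715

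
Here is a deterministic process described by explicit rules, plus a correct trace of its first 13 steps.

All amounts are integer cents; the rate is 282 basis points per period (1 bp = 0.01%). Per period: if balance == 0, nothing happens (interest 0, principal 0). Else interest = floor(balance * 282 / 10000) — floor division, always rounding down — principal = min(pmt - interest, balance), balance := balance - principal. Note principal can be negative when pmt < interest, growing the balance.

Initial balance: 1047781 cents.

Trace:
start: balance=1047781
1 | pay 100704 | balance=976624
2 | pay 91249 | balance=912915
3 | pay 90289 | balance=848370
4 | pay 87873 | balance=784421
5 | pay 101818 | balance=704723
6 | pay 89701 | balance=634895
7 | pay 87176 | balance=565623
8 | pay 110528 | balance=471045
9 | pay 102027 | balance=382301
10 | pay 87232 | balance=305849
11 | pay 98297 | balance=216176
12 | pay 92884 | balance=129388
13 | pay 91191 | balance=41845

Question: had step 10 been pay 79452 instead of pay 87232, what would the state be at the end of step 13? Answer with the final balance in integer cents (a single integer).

(re-executing from step 10 with the substitution; state before step 10: balance=382301)
10 | pay 79452 | balance=313629
11 | pay 98297 | balance=224176
12 | pay 92884 | balance=137613
13 | pay 91191 | balance=50302

50302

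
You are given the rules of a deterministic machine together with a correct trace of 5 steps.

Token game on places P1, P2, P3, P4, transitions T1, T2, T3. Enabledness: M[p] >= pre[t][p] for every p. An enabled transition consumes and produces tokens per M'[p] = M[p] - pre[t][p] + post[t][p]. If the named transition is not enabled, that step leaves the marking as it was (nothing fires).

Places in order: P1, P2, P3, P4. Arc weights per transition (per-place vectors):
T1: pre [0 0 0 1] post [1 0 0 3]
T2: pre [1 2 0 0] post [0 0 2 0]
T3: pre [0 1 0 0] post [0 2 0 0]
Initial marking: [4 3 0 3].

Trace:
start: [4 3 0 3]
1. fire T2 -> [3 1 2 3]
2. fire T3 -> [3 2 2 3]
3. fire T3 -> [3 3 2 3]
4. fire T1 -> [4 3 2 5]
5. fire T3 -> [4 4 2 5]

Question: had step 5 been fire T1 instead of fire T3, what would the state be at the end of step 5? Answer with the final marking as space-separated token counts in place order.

5 3 2 7

(re-executing from step 5 with the substitution; state before step 5: [4 3 2 5])
5. fire T1 -> [5 3 2 7]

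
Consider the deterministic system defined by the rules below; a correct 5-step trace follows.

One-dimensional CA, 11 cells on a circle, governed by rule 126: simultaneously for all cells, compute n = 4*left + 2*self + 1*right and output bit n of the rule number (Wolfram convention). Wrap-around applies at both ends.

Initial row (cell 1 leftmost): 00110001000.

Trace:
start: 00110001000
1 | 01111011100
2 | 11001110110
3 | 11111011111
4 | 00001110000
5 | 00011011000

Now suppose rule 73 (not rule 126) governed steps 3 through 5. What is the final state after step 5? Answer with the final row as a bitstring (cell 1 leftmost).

11011110110

(re-executing steps 3..5 under rule 73; state before step 3: 11001110110)
3 | 11001010110
4 | 11000000110
5 | 11011110110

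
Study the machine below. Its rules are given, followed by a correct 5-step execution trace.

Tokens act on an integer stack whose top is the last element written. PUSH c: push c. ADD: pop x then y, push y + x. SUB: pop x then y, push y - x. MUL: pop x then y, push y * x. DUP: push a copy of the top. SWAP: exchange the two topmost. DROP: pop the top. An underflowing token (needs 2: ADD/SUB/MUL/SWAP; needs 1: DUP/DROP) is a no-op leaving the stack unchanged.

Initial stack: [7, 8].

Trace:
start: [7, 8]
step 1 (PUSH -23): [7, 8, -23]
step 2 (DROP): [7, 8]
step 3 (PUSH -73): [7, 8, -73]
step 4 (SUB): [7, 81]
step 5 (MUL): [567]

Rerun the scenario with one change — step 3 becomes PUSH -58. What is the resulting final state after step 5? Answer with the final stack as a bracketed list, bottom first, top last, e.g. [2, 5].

(re-executing from step 3 with the substitution; state before step 3: [7, 8])
step 3 (PUSH -58): [7, 8, -58]
step 4 (SUB): [7, 66]
step 5 (MUL): [462]

[462]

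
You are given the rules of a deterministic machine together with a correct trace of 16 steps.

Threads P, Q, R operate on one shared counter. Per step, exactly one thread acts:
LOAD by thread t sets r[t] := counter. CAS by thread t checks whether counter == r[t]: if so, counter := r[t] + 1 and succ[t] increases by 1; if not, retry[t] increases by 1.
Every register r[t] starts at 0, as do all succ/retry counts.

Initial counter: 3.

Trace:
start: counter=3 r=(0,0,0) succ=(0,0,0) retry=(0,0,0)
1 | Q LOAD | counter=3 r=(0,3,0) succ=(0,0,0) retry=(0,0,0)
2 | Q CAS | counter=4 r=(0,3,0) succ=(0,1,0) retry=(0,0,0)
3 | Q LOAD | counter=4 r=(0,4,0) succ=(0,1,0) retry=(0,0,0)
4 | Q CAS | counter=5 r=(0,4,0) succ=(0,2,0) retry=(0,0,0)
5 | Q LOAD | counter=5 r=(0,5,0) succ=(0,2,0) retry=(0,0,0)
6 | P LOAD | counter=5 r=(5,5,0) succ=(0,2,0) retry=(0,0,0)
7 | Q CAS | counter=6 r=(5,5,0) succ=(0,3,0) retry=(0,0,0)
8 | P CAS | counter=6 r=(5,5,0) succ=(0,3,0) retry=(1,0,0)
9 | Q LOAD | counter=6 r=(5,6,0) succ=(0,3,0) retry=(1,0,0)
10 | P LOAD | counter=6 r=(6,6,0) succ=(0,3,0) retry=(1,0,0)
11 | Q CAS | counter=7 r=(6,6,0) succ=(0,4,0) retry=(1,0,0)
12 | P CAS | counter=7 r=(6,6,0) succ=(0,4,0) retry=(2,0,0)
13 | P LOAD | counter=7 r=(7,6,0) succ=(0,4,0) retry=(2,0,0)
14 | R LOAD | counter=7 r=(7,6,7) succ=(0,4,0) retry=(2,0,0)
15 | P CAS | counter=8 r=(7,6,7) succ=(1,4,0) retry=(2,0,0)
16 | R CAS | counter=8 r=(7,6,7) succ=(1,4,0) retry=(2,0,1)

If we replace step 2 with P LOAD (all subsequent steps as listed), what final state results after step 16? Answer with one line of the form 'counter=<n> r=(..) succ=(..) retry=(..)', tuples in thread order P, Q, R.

counter=7 r=(6,5,6) succ=(1,3,0) retry=(2,0,1)

(re-executing from step 2 with the substitution; state before step 2: counter=3 r=(0,3,0) succ=(0,0,0) retry=(0,0,0))
2 | P LOAD | counter=3 r=(3,3,0) succ=(0,0,0) retry=(0,0,0)
3 | Q LOAD | counter=3 r=(3,3,0) succ=(0,0,0) retry=(0,0,0)
4 | Q CAS | counter=4 r=(3,3,0) succ=(0,1,0) retry=(0,0,0)
5 | Q LOAD | counter=4 r=(3,4,0) succ=(0,1,0) retry=(0,0,0)
6 | P LOAD | counter=4 r=(4,4,0) succ=(0,1,0) retry=(0,0,0)
7 | Q CAS | counter=5 r=(4,4,0) succ=(0,2,0) retry=(0,0,0)
8 | P CAS | counter=5 r=(4,4,0) succ=(0,2,0) retry=(1,0,0)
9 | Q LOAD | counter=5 r=(4,5,0) succ=(0,2,0) retry=(1,0,0)
10 | P LOAD | counter=5 r=(5,5,0) succ=(0,2,0) retry=(1,0,0)
11 | Q CAS | counter=6 r=(5,5,0) succ=(0,3,0) retry=(1,0,0)
12 | P CAS | counter=6 r=(5,5,0) succ=(0,3,0) retry=(2,0,0)
13 | P LOAD | counter=6 r=(6,5,0) succ=(0,3,0) retry=(2,0,0)
14 | R LOAD | counter=6 r=(6,5,6) succ=(0,3,0) retry=(2,0,0)
15 | P CAS | counter=7 r=(6,5,6) succ=(1,3,0) retry=(2,0,0)
16 | R CAS | counter=7 r=(6,5,6) succ=(1,3,0) retry=(2,0,1)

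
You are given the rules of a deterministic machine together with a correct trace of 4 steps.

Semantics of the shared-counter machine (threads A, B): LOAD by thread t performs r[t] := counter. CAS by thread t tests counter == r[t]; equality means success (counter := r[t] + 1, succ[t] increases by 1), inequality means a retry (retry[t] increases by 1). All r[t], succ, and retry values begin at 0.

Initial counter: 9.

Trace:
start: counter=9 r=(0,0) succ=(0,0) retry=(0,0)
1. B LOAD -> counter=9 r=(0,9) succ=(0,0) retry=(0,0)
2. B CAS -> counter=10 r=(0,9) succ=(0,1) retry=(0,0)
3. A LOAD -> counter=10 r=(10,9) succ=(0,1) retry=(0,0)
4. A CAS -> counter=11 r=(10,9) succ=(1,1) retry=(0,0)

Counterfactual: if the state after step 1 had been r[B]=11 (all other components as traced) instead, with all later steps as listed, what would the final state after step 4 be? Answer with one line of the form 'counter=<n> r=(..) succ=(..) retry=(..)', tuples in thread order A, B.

state after step 1 := counter=9 r=(0,11) succ=(0,0) retry=(0,0)
2. B CAS -> counter=9 r=(0,11) succ=(0,0) retry=(0,1)
3. A LOAD -> counter=9 r=(9,11) succ=(0,0) retry=(0,1)
4. A CAS -> counter=10 r=(9,11) succ=(1,0) retry=(0,1)

counter=10 r=(9,11) succ=(1,0) retry=(0,1)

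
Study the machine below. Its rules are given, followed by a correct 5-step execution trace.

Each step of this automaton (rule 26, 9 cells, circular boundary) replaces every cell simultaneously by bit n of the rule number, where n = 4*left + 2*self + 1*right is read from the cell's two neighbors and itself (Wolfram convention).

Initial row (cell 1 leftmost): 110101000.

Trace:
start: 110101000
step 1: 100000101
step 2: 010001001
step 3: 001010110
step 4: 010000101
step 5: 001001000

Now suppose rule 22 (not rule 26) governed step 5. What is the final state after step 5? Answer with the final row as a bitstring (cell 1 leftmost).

(re-executing step 5 under rule 22; state before step 5: 010000101)
step 5: 011001101

011001101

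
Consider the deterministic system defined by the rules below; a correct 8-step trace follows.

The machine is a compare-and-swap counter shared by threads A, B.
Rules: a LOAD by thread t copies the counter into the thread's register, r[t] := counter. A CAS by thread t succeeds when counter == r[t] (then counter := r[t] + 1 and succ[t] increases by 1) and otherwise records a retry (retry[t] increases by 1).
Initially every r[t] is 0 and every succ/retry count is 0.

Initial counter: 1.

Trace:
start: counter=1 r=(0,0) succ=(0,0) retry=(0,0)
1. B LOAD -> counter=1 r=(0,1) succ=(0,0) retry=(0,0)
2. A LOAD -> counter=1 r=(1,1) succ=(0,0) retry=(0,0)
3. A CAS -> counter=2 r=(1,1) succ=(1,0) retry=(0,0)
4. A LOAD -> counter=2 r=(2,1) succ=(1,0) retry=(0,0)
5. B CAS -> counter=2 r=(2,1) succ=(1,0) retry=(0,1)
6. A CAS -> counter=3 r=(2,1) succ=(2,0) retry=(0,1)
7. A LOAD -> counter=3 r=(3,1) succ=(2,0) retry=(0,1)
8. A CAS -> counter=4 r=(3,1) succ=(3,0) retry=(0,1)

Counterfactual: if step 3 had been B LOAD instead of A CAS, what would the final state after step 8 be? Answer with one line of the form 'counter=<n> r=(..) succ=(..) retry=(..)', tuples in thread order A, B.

counter=3 r=(2,1) succ=(1,1) retry=(1,0)

(re-executing from step 3 with the substitution; state before step 3: counter=1 r=(1,1) succ=(0,0) retry=(0,0))
3. B LOAD -> counter=1 r=(1,1) succ=(0,0) retry=(0,0)
4. A LOAD -> counter=1 r=(1,1) succ=(0,0) retry=(0,0)
5. B CAS -> counter=2 r=(1,1) succ=(0,1) retry=(0,0)
6. A CAS -> counter=2 r=(1,1) succ=(0,1) retry=(1,0)
7. A LOAD -> counter=2 r=(2,1) succ=(0,1) retry=(1,0)
8. A CAS -> counter=3 r=(2,1) succ=(1,1) retry=(1,0)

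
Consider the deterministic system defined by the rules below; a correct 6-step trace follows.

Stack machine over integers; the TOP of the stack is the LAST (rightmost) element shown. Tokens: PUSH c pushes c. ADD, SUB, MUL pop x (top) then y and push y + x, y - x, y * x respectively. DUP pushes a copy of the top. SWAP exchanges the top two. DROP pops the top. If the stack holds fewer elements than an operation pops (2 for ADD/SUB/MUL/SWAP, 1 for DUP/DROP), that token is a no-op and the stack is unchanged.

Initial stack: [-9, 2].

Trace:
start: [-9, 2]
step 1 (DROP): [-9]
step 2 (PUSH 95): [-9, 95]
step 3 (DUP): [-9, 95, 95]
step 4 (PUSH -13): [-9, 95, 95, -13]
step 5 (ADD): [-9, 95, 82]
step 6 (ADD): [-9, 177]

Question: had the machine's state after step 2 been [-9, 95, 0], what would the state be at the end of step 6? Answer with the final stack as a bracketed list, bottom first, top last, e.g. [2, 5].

[-9, 95, -13]

state after step 2 := [-9, 95, 0]
step 3 (DUP): [-9, 95, 0, 0]
step 4 (PUSH -13): [-9, 95, 0, 0, -13]
step 5 (ADD): [-9, 95, 0, -13]
step 6 (ADD): [-9, 95, -13]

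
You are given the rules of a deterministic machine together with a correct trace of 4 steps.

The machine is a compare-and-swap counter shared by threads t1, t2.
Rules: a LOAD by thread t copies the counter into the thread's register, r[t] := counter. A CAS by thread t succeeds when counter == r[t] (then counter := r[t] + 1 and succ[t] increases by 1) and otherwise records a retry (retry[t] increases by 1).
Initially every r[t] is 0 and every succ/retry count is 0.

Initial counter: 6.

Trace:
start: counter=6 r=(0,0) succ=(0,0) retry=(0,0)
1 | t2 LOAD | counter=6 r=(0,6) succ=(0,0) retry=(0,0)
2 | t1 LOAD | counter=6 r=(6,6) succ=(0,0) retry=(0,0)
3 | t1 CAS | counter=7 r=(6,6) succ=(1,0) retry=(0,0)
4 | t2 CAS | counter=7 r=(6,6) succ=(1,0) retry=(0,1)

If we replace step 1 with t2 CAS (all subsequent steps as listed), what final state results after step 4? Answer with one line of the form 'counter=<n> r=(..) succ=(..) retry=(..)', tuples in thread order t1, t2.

(re-executing from step 1 with the substitution; state before step 1: counter=6 r=(0,0) succ=(0,0) retry=(0,0))
1 | t2 CAS | counter=6 r=(0,0) succ=(0,0) retry=(0,1)
2 | t1 LOAD | counter=6 r=(6,0) succ=(0,0) retry=(0,1)
3 | t1 CAS | counter=7 r=(6,0) succ=(1,0) retry=(0,1)
4 | t2 CAS | counter=7 r=(6,0) succ=(1,0) retry=(0,2)

counter=7 r=(6,0) succ=(1,0) retry=(0,2)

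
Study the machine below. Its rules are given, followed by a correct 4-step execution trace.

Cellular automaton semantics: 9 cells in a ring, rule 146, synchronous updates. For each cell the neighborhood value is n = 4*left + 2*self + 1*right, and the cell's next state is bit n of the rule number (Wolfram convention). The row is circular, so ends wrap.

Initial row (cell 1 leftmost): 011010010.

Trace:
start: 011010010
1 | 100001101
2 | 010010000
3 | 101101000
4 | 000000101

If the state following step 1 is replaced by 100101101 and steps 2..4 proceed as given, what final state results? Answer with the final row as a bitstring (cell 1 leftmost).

state after step 1 := 100101101
2 | 011000000
3 | 100100000
4 | 011010001

011010001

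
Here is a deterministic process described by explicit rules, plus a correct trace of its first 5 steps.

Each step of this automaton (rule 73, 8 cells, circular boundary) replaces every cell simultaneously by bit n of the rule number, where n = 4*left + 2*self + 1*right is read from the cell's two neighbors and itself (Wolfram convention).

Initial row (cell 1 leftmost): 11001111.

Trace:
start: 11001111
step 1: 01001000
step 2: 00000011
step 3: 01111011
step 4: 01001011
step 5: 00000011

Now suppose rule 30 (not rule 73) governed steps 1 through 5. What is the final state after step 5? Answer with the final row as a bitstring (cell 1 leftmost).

(re-executing steps 1..5 under rule 30; state before step 1: 11001111)
step 1: 00111000
step 2: 01100100
step 3: 11011110
step 4: 10010000
step 5: 11111001

11111001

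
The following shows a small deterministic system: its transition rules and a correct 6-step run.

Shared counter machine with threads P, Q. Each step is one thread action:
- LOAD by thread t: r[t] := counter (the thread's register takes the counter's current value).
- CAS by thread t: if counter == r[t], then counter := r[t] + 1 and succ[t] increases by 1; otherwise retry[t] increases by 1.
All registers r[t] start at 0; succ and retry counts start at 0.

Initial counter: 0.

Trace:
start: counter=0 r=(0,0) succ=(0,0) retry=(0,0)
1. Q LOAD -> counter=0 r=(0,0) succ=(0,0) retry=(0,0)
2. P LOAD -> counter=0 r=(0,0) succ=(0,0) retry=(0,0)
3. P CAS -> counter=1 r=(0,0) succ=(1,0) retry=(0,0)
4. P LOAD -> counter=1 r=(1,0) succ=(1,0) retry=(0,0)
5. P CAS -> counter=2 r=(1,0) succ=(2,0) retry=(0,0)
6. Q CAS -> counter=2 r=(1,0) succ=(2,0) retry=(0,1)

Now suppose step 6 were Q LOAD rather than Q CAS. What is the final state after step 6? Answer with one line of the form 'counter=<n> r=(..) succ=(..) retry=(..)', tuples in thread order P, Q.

counter=2 r=(1,2) succ=(2,0) retry=(0,0)

(re-executing from step 6 with the substitution; state before step 6: counter=2 r=(1,0) succ=(2,0) retry=(0,0))
6. Q LOAD -> counter=2 r=(1,2) succ=(2,0) retry=(0,0)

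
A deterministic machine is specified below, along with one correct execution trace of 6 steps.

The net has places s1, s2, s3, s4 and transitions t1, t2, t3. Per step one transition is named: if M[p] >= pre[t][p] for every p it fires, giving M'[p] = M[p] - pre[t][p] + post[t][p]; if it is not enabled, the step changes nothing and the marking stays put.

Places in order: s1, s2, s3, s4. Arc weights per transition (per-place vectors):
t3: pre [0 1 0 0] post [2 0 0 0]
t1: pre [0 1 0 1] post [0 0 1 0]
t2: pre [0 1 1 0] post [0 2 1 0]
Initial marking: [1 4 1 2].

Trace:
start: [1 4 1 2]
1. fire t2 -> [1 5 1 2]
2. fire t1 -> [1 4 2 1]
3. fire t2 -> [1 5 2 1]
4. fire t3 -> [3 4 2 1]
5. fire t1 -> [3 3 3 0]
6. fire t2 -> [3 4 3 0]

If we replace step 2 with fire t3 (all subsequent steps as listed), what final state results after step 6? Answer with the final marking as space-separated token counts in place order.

5 4 2 1

(re-executing from step 2 with the substitution; state before step 2: [1 5 1 2])
2. fire t3 -> [3 4 1 2]
3. fire t2 -> [3 5 1 2]
4. fire t3 -> [5 4 1 2]
5. fire t1 -> [5 3 2 1]
6. fire t2 -> [5 4 2 1]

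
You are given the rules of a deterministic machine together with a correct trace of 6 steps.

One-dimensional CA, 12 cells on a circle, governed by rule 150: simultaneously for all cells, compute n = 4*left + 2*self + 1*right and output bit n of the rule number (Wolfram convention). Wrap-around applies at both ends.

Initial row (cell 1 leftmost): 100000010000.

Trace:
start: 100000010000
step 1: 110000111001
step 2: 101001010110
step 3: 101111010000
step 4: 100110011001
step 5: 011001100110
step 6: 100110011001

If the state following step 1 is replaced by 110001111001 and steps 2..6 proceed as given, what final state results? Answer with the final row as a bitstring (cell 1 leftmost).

011101110111

state after step 1 := 110001111001
step 2: 101010110110
step 3: 101010000000
step 4: 101011000001
step 5: 001000100010
step 6: 011101110111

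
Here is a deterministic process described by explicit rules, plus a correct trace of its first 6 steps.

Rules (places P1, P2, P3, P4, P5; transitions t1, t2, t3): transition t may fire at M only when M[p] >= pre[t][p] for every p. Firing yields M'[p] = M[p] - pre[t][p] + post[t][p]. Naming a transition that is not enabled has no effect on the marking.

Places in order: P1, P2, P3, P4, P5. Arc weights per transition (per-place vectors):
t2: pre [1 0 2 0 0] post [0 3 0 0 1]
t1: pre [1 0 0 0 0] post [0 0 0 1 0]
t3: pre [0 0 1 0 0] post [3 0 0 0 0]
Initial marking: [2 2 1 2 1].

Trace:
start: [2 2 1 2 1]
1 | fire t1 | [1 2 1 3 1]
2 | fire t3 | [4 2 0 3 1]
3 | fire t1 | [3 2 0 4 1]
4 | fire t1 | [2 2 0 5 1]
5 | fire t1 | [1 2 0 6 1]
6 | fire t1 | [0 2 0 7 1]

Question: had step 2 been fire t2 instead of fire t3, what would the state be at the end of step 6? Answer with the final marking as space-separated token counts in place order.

0 2 1 4 1

(re-executing from step 2 with the substitution; state before step 2: [1 2 1 3 1])
2 | fire t2 | [1 2 1 3 1]
3 | fire t1 | [0 2 1 4 1]
4 | fire t1 | [0 2 1 4 1]
5 | fire t1 | [0 2 1 4 1]
6 | fire t1 | [0 2 1 4 1]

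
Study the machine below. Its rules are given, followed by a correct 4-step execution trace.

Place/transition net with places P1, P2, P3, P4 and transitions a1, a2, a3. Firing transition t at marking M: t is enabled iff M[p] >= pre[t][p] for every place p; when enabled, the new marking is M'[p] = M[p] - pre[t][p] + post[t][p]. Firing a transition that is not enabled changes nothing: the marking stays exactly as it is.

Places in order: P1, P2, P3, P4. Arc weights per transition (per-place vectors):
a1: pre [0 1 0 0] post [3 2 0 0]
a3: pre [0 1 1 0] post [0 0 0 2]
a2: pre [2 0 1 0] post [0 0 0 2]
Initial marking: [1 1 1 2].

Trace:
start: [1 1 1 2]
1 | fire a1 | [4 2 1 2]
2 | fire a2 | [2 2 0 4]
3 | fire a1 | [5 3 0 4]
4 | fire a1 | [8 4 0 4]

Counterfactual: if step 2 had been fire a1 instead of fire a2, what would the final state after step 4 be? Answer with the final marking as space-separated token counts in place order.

13 5 1 2

(re-executing from step 2 with the substitution; state before step 2: [4 2 1 2])
2 | fire a1 | [7 3 1 2]
3 | fire a1 | [10 4 1 2]
4 | fire a1 | [13 5 1 2]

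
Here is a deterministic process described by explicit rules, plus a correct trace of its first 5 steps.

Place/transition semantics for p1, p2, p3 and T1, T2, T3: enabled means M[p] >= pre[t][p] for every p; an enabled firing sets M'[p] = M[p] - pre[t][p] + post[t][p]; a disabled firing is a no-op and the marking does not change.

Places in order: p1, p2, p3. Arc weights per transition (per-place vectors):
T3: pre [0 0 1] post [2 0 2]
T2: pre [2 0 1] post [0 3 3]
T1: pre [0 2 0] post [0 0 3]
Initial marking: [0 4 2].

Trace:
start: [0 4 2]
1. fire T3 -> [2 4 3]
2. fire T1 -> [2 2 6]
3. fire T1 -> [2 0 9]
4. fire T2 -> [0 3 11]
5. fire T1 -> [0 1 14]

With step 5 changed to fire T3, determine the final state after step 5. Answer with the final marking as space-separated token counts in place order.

2 3 12

(re-executing from step 5 with the substitution; state before step 5: [0 3 11])
5. fire T3 -> [2 3 12]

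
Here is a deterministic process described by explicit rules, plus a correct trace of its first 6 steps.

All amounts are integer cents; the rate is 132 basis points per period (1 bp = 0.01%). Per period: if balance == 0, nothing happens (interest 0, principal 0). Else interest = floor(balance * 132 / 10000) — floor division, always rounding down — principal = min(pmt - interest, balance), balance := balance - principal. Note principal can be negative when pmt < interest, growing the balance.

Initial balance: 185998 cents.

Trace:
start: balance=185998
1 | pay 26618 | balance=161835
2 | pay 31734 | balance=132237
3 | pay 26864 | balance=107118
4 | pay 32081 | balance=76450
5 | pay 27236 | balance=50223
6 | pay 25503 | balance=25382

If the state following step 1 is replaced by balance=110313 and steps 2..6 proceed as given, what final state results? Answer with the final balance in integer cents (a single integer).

0

state after step 1 := balance=110313
2 | pay 31734 | balance=80035
3 | pay 26864 | balance=54227
4 | pay 32081 | balance=22861
5 | pay 27236 | balance=0
6 | pay 25503 | balance=0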